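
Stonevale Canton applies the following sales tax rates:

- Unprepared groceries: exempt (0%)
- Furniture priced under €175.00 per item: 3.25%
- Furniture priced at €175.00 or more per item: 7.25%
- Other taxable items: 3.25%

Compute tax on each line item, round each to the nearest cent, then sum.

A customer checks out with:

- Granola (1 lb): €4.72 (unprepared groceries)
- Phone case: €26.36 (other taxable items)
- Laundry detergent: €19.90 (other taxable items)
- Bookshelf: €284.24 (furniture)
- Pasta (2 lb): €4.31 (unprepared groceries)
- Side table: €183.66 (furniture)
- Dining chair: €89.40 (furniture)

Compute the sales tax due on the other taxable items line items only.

€1.51

Phone case €26.36: other taxable items → 3.25% → €0.86
Laundry detergent €19.90: other taxable items → 3.25% → €0.65
Tax on other taxable items = €0.86 + €0.65 = €1.51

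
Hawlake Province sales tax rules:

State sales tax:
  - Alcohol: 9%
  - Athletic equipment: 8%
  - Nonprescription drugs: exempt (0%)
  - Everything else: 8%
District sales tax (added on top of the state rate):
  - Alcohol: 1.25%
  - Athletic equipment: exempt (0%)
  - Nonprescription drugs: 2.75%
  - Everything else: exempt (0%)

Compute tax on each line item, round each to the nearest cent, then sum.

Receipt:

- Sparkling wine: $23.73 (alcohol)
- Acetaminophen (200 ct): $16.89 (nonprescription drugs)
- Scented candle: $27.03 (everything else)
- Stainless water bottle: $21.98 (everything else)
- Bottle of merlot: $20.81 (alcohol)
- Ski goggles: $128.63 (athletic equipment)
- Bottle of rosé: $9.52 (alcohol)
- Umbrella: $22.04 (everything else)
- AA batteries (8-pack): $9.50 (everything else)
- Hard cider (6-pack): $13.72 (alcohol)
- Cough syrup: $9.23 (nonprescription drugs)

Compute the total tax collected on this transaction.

$24.39

Sparkling wine $23.73: alcohol → 9% + 1.25% district = 10.25% → $2.43
Acetaminophen (200 ct) $16.89: nonprescription drugs → 0% + 2.75% district = 2.75% → $0.46
Scented candle $27.03: everything else → 8% + 0% district = 8% → $2.16
Stainless water bottle $21.98: everything else → 8% + 0% district = 8% → $1.76
Bottle of merlot $20.81: alcohol → 9% + 1.25% district = 10.25% → $2.13
Ski goggles $128.63: athletic equipment → 8% + 0% district = 8% → $10.29
Bottle of rosé $9.52: alcohol → 9% + 1.25% district = 10.25% → $0.98
Umbrella $22.04: everything else → 8% + 0% district = 8% → $1.76
AA batteries (8-pack) $9.50: everything else → 8% + 0% district = 8% → $0.76
Hard cider (6-pack) $13.72: alcohol → 9% + 1.25% district = 10.25% → $1.41
Cough syrup $9.23: nonprescription drugs → 0% + 2.75% district = 2.75% → $0.25
Total tax = $2.43 + $0.46 + $2.16 + $1.76 + $2.13 + $10.29 + $0.98 + $1.76 + $0.76 + $1.41 + $0.25 = $24.39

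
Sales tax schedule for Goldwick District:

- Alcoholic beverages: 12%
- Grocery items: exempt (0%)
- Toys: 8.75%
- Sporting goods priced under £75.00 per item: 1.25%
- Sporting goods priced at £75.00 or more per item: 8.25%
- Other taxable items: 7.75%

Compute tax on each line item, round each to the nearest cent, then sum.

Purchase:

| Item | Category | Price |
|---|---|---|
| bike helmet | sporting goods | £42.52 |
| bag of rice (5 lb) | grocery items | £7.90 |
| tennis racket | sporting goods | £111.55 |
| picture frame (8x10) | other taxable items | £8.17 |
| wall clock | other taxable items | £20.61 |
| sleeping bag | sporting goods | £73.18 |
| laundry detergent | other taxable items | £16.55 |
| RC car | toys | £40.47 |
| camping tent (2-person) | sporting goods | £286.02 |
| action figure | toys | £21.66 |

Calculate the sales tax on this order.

Bike helmet £42.52: sporting goods, under £75.00 → 1.25% → £0.53
Bag of rice (5 lb) £7.90: grocery items → 0% → £0.00
Tennis racket £111.55: sporting goods, £75.00 or more → 8.25% → £9.20
Picture frame (8x10) £8.17: other taxable items → 7.75% → £0.63
Wall clock £20.61: other taxable items → 7.75% → £1.60
Sleeping bag £73.18: sporting goods, under £75.00 → 1.25% → £0.91
Laundry detergent £16.55: other taxable items → 7.75% → £1.28
RC car £40.47: toys → 8.75% → £3.54
Camping tent (2-person) £286.02: sporting goods, £75.00 or more → 8.25% → £23.60
Action figure £21.66: toys → 8.75% → £1.90
Total tax = £0.53 + £9.20 + £0.63 + £1.60 + £0.91 + £1.28 + £3.54 + £23.60 + £1.90 = £43.19

£43.19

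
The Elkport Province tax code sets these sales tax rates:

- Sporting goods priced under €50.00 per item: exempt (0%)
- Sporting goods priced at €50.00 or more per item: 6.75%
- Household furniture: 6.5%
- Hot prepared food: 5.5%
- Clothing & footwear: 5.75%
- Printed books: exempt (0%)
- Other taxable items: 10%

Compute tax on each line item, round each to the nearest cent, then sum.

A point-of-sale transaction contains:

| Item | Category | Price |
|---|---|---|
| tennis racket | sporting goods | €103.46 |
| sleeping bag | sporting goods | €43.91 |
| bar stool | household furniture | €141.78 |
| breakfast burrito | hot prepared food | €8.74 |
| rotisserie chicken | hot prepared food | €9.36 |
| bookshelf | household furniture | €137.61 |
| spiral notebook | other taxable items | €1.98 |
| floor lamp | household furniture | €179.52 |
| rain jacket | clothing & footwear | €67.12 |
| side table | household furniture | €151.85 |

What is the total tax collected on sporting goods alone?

€6.98

Tennis racket €103.46: sporting goods, €50.00 or more → 6.75% → €6.98
Sleeping bag €43.91: sporting goods, under €50.00 → 0% → €0.00
Tax on sporting goods = €6.98 + €0.00 = €6.98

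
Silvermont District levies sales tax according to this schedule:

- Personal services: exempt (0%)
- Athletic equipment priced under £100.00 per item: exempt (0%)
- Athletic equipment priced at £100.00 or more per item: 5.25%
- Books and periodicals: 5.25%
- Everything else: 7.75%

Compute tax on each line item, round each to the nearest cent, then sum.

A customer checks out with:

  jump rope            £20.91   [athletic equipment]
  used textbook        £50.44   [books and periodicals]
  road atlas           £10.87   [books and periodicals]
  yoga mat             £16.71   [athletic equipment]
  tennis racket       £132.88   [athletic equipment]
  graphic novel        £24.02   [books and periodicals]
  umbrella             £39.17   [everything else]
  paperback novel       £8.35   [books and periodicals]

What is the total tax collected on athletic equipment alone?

Jump rope £20.91: athletic equipment, under £100.00 → 0% → £0.00
Yoga mat £16.71: athletic equipment, under £100.00 → 0% → £0.00
Tennis racket £132.88: athletic equipment, £100.00 or more → 5.25% → £6.98
Tax on athletic equipment = £0.00 + £0.00 + £6.98 = £6.98

£6.98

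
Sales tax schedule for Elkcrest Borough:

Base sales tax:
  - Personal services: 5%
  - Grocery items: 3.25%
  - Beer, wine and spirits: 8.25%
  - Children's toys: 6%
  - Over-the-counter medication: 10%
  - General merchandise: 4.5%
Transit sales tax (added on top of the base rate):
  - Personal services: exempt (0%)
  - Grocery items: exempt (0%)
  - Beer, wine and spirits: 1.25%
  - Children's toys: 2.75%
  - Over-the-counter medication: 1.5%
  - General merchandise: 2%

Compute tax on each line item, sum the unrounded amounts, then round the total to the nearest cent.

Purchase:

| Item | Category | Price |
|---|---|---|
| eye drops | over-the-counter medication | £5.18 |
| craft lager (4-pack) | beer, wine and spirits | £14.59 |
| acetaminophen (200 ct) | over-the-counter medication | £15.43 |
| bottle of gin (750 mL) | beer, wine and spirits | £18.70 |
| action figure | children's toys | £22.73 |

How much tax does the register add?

Eye drops £5.18: over-the-counter medication → 10% + 1.5% transit = 11.5% → £0.5957
Craft lager (4-pack) £14.59: beer, wine and spirits → 8.25% + 1.25% transit = 9.5% → £1.38605
Acetaminophen (200 ct) £15.43: over-the-counter medication → 10% + 1.5% transit = 11.5% → £1.77445
Bottle of gin (750 mL) £18.70: beer, wine and spirits → 8.25% + 1.25% transit = 9.5% → £1.7765
Action figure £22.73: children's toys → 6% + 2.75% transit = 8.75% → £1.988875
Unrounded tax sum = £7.521575 → £7.52

£7.52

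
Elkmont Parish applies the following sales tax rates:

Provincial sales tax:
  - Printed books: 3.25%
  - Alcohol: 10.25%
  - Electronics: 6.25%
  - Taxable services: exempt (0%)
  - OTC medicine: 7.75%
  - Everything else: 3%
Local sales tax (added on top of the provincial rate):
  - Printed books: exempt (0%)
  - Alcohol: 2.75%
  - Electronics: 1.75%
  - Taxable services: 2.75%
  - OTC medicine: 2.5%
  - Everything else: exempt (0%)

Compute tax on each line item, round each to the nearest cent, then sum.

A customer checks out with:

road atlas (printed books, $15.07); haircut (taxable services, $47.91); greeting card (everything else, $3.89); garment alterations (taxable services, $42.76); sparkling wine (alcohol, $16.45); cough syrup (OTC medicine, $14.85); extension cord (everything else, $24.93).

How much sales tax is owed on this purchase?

$7.52

Road atlas $15.07: printed books → 3.25% + 0% local = 3.25% → $0.49
Haircut $47.91: taxable services → 0% + 2.75% local = 2.75% → $1.32
Greeting card $3.89: everything else → 3% + 0% local = 3% → $0.12
Garment alterations $42.76: taxable services → 0% + 2.75% local = 2.75% → $1.18
Sparkling wine $16.45: alcohol → 10.25% + 2.75% local = 13% → $2.14
Cough syrup $14.85: OTC medicine → 7.75% + 2.5% local = 10.25% → $1.52
Extension cord $24.93: everything else → 3% + 0% local = 3% → $0.75
Total tax = $0.49 + $1.32 + $0.12 + $1.18 + $2.14 + $1.52 + $0.75 = $7.52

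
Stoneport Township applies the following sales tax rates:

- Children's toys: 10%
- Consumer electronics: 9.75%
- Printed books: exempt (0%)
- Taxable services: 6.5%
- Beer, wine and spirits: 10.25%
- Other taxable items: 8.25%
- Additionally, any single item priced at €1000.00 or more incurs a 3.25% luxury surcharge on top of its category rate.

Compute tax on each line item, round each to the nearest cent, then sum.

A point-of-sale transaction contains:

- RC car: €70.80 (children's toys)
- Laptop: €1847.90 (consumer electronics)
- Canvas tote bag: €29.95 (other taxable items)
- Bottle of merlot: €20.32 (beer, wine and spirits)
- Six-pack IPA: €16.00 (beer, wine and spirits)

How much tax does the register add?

€253.50

RC car €70.80: children's toys → 10% → €7.08
Laptop €1847.90: consumer electronics → 9.75% + 3.25% surcharge = 13% → €240.23
Canvas tote bag €29.95: other taxable items → 8.25% → €2.47
Bottle of merlot €20.32: beer, wine and spirits → 10.25% → €2.08
Six-pack IPA €16.00: beer, wine and spirits → 10.25% → €1.64
Total tax = €7.08 + €240.23 + €2.47 + €2.08 + €1.64 = €253.50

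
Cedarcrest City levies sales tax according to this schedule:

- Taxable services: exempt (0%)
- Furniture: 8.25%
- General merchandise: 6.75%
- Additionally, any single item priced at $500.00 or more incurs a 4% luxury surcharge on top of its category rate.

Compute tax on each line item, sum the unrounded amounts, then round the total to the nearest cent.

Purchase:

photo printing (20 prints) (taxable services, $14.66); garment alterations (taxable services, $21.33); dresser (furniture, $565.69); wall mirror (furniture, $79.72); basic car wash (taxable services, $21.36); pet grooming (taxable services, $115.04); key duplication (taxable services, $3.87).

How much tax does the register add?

Photo printing (20 prints) $14.66: taxable services → 0% → $0.00
Garment alterations $21.33: taxable services → 0% → $0.00
Dresser $565.69: furniture → 8.25% + 4% surcharge = 12.25% → $69.297025
Wall mirror $79.72: furniture → 8.25% → $6.5769
Basic car wash $21.36: taxable services → 0% → $0.00
Pet grooming $115.04: taxable services → 0% → $0.00
Key duplication $3.87: taxable services → 0% → $0.00
Unrounded tax sum = $75.873925 → $75.87

$75.87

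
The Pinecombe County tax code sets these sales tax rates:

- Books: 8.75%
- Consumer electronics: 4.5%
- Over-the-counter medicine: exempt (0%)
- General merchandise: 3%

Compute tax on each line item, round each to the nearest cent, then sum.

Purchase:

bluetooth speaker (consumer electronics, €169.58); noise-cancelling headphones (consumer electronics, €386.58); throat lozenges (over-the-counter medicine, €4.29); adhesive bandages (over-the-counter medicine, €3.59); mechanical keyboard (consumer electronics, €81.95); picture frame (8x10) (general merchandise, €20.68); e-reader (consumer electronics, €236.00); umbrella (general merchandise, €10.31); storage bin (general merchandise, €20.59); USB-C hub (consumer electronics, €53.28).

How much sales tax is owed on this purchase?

Bluetooth speaker €169.58: consumer electronics → 4.5% → €7.63
Noise-cancelling headphones €386.58: consumer electronics → 4.5% → €17.40
Throat lozenges €4.29: over-the-counter medicine → 0% → €0.00
Adhesive bandages €3.59: over-the-counter medicine → 0% → €0.00
Mechanical keyboard €81.95: consumer electronics → 4.5% → €3.69
Picture frame (8x10) €20.68: general merchandise → 3% → €0.62
E-reader €236.00: consumer electronics → 4.5% → €10.62
Umbrella €10.31: general merchandise → 3% → €0.31
Storage bin €20.59: general merchandise → 3% → €0.62
USB-C hub €53.28: consumer electronics → 4.5% → €2.40
Total tax = €7.63 + €17.40 + €3.69 + €0.62 + €10.62 + €0.31 + €0.62 + €2.40 = €43.29

€43.29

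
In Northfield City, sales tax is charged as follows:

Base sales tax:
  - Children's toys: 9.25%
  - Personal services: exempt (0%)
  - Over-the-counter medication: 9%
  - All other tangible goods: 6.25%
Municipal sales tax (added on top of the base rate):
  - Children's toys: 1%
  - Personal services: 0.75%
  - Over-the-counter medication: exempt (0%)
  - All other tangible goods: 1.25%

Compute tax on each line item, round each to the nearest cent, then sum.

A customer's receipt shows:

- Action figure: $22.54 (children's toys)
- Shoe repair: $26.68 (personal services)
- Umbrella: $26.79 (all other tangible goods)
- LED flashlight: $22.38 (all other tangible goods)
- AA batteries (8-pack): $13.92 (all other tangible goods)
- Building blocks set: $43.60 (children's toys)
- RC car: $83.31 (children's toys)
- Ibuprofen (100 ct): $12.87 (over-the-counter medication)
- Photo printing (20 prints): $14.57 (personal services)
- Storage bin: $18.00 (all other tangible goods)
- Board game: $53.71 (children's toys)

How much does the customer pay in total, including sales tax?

Action figure $22.54: children's toys → 9.25% + 1% municipal = 10.25% → $2.31
Shoe repair $26.68: personal services → 0% + 0.75% municipal = 0.75% → $0.20
Umbrella $26.79: all other tangible goods → 6.25% + 1.25% municipal = 7.5% → $2.01
LED flashlight $22.38: all other tangible goods → 6.25% + 1.25% municipal = 7.5% → $1.68
AA batteries (8-pack) $13.92: all other tangible goods → 6.25% + 1.25% municipal = 7.5% → $1.04
Building blocks set $43.60: children's toys → 9.25% + 1% municipal = 10.25% → $4.47
RC car $83.31: children's toys → 9.25% + 1% municipal = 10.25% → $8.54
Ibuprofen (100 ct) $12.87: over-the-counter medication → 9% + 0% municipal = 9% → $1.16
Photo printing (20 prints) $14.57: personal services → 0% + 0.75% municipal = 0.75% → $0.11
Storage bin $18.00: all other tangible goods → 6.25% + 1.25% municipal = 7.5% → $1.35
Board game $53.71: children's toys → 9.25% + 1% municipal = 10.25% → $5.51
Subtotal = $338.37; tax = $28.38; total due = $366.75

$366.75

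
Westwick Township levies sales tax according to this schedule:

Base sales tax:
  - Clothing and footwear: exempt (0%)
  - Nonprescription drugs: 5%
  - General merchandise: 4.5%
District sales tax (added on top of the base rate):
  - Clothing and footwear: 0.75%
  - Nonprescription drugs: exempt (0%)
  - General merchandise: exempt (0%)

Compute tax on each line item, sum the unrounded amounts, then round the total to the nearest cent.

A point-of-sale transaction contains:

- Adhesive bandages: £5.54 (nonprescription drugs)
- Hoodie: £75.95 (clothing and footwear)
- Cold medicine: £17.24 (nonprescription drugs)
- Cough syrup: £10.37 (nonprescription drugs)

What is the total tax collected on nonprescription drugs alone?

Adhesive bandages £5.54: nonprescription drugs → 5% + 0% district = 5% → £0.277
Cold medicine £17.24: nonprescription drugs → 5% + 0% district = 5% → £0.862
Cough syrup £10.37: nonprescription drugs → 5% + 0% district = 5% → £0.5185
Tax on nonprescription drugs: unrounded sum = £1.6575 → £1.66

£1.66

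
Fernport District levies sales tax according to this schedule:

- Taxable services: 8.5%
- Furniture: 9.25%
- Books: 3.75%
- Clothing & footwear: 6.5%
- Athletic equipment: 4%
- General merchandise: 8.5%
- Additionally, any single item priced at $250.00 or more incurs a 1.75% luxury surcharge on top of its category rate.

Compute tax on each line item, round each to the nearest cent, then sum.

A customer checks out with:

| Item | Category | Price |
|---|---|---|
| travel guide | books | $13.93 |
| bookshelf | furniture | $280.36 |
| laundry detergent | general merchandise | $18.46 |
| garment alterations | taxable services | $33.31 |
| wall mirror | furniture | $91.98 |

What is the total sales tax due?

Travel guide $13.93: books → 3.75% → $0.52
Bookshelf $280.36: furniture → 9.25% + 1.75% surcharge = 11% → $30.84
Laundry detergent $18.46: general merchandise → 8.5% → $1.57
Garment alterations $33.31: taxable services → 8.5% → $2.83
Wall mirror $91.98: furniture → 9.25% → $8.51
Total tax = $0.52 + $30.84 + $1.57 + $2.83 + $8.51 = $44.27

$44.27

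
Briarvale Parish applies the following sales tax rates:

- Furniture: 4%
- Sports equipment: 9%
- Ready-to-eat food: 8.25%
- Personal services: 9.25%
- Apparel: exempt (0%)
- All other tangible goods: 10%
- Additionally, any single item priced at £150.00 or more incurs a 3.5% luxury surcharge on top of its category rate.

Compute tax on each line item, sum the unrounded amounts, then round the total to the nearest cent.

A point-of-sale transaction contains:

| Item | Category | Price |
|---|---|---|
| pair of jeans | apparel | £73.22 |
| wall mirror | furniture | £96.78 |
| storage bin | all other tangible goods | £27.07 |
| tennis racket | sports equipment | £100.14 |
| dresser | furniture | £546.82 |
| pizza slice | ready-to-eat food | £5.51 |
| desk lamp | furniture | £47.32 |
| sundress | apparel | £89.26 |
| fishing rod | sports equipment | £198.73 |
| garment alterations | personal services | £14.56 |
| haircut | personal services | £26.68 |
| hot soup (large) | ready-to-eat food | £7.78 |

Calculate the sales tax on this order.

Pair of jeans £73.22: apparel → 0% → £0.00
Wall mirror £96.78: furniture → 4% → £3.8712
Storage bin £27.07: all other tangible goods → 10% → £2.707
Tennis racket £100.14: sports equipment → 9% → £9.0126
Dresser £546.82: furniture → 4% + 3.5% surcharge = 7.5% → £41.0115
Pizza slice £5.51: ready-to-eat food → 8.25% → £0.454575
Desk lamp £47.32: furniture → 4% → £1.8928
Sundress £89.26: apparel → 0% → £0.00
Fishing rod £198.73: sports equipment → 9% + 3.5% surcharge = 12.5% → £24.84125
Garment alterations £14.56: personal services → 9.25% → £1.3468
Haircut £26.68: personal services → 9.25% → £2.4679
Hot soup (large) £7.78: ready-to-eat food → 8.25% → £0.64185
Unrounded tax sum = £88.247475 → £88.25

£88.25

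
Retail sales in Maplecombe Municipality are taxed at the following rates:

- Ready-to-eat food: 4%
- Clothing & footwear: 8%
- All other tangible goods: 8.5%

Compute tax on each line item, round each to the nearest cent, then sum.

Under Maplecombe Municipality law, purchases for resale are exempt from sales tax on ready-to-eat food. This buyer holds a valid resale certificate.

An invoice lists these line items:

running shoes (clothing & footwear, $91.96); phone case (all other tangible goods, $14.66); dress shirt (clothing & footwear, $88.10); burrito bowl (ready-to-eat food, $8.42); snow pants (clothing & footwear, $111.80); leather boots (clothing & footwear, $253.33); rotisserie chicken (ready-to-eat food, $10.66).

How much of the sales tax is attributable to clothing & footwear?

$43.62

Running shoes $91.96: clothing & footwear → 8% → $7.36
Dress shirt $88.10: clothing & footwear → 8% → $7.05
Snow pants $111.80: clothing & footwear → 8% → $8.94
Leather boots $253.33: clothing & footwear → 8% → $20.27
Tax on clothing & footwear = $7.36 + $7.05 + $8.94 + $20.27 = $43.62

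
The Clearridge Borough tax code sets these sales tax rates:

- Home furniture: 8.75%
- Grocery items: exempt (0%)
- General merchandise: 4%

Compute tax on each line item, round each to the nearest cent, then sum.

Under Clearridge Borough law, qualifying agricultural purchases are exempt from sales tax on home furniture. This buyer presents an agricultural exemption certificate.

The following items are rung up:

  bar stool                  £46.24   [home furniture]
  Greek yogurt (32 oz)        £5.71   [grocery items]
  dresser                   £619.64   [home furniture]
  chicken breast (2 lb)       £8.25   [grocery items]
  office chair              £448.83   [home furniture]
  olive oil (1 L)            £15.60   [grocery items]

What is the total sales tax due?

Bar stool £46.24: home furniture, buyer-exempt → 0% → £0.00
Greek yogurt (32 oz) £5.71: grocery items → 0% → £0.00
Dresser £619.64: home furniture, buyer-exempt → 0% → £0.00
Chicken breast (2 lb) £8.25: grocery items → 0% → £0.00
Office chair £448.83: home furniture, buyer-exempt → 0% → £0.00
Olive oil (1 L) £15.60: grocery items → 0% → £0.00
Total tax = £0.00

£0.00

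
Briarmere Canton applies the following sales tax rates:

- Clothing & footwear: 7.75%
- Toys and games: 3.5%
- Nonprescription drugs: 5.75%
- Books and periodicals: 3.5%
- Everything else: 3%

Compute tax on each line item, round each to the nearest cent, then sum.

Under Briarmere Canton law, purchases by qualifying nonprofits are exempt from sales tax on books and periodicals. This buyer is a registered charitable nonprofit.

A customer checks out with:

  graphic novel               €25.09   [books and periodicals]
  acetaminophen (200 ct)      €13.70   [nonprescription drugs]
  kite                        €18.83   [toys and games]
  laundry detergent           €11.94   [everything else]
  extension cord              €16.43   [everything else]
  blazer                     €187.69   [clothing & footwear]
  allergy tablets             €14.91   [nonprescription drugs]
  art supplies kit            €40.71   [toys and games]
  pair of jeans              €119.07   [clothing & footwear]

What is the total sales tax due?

Graphic novel €25.09: books and periodicals, buyer-exempt → 0% → €0.00
Acetaminophen (200 ct) €13.70: nonprescription drugs → 5.75% → €0.79
Kite €18.83: toys and games → 3.5% → €0.66
Laundry detergent €11.94: everything else → 3% → €0.36
Extension cord €16.43: everything else → 3% → €0.49
Blazer €187.69: clothing & footwear → 7.75% → €14.55
Allergy tablets €14.91: nonprescription drugs → 5.75% → €0.86
Art supplies kit €40.71: toys and games → 3.5% → €1.42
Pair of jeans €119.07: clothing & footwear → 7.75% → €9.23
Total tax = €0.79 + €0.66 + €0.36 + €0.49 + €14.55 + €0.86 + €1.42 + €9.23 = €28.36

€28.36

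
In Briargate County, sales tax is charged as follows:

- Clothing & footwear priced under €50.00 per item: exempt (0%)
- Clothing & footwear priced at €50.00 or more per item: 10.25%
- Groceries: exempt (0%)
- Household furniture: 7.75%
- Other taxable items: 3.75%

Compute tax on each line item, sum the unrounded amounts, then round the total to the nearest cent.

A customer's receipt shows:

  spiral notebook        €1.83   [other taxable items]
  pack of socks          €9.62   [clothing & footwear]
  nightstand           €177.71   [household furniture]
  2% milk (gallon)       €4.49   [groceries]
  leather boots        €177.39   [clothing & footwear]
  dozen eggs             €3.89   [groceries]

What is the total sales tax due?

€32.02

Spiral notebook €1.83: other taxable items → 3.75% → €0.068625
Pack of socks €9.62: clothing & footwear, under €50.00 → 0% → €0.00
Nightstand €177.71: household furniture → 7.75% → €13.772525
2% milk (gallon) €4.49: groceries → 0% → €0.00
Leather boots €177.39: clothing & footwear, €50.00 or more → 10.25% → €18.182475
Dozen eggs €3.89: groceries → 0% → €0.00
Unrounded tax sum = €32.023625 → €32.02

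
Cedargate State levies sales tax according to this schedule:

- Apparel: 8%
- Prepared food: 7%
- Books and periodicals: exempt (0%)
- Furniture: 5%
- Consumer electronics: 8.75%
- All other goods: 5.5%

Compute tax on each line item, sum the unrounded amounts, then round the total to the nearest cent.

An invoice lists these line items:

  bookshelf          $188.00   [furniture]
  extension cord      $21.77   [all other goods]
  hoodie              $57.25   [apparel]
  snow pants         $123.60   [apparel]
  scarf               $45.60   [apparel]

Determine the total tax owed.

$28.71

Bookshelf $188.00: furniture → 5% → $9.40
Extension cord $21.77: all other goods → 5.5% → $1.19735
Hoodie $57.25: apparel → 8% → $4.58
Snow pants $123.60: apparel → 8% → $9.888
Scarf $45.60: apparel → 8% → $3.648
Unrounded tax sum = $28.71335 → $28.71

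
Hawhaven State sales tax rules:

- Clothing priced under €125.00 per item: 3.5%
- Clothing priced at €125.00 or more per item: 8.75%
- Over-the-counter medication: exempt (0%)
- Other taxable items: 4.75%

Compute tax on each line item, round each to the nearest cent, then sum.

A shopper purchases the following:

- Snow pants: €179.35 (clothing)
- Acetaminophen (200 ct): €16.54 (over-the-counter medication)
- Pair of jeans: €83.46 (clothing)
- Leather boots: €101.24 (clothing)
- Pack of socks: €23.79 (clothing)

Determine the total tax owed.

Snow pants €179.35: clothing, €125.00 or more → 8.75% → €15.69
Acetaminophen (200 ct) €16.54: over-the-counter medication → 0% → €0.00
Pair of jeans €83.46: clothing, under €125.00 → 3.5% → €2.92
Leather boots €101.24: clothing, under €125.00 → 3.5% → €3.54
Pack of socks €23.79: clothing, under €125.00 → 3.5% → €0.83
Total tax = €15.69 + €2.92 + €3.54 + €0.83 = €22.98

€22.98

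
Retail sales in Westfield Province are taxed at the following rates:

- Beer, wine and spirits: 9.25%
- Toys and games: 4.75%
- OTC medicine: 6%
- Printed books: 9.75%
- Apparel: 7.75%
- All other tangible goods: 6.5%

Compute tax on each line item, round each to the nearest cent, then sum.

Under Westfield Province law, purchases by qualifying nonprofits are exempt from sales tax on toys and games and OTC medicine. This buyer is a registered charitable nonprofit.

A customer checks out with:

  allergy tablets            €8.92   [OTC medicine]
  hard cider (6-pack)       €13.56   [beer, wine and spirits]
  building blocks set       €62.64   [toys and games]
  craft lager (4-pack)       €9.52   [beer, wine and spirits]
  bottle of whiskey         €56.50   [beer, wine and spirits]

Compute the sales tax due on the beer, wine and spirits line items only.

Hard cider (6-pack) €13.56: beer, wine and spirits → 9.25% → €1.25
Craft lager (4-pack) €9.52: beer, wine and spirits → 9.25% → €0.88
Bottle of whiskey €56.50: beer, wine and spirits → 9.25% → €5.23
Tax on beer, wine and spirits = €1.25 + €0.88 + €5.23 = €7.36

€7.36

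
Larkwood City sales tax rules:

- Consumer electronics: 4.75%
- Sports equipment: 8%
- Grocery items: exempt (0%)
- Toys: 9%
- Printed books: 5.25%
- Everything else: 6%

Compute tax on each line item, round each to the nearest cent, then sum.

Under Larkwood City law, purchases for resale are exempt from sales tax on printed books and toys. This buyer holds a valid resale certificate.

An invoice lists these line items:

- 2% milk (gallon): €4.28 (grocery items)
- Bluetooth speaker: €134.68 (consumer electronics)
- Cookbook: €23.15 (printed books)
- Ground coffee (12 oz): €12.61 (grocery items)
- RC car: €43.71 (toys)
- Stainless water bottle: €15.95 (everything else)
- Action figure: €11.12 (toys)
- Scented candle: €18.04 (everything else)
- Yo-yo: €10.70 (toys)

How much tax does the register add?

€8.44

2% milk (gallon) €4.28: grocery items → 0% → €0.00
Bluetooth speaker €134.68: consumer electronics → 4.75% → €6.40
Cookbook €23.15: printed books, buyer-exempt → 0% → €0.00
Ground coffee (12 oz) €12.61: grocery items → 0% → €0.00
RC car €43.71: toys, buyer-exempt → 0% → €0.00
Stainless water bottle €15.95: everything else → 6% → €0.96
Action figure €11.12: toys, buyer-exempt → 0% → €0.00
Scented candle €18.04: everything else → 6% → €1.08
Yo-yo €10.70: toys, buyer-exempt → 0% → €0.00
Total tax = €6.40 + €0.96 + €1.08 = €8.44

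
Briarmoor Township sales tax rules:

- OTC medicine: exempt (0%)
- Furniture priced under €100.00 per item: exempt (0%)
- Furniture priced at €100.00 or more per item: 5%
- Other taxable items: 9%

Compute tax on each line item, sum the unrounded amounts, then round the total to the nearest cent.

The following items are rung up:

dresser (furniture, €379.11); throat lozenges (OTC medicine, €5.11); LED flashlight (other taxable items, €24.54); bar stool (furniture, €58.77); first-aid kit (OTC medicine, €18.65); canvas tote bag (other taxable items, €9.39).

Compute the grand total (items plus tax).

€517.58

Dresser €379.11: furniture, €100.00 or more → 5% → €18.9555
Throat lozenges €5.11: OTC medicine → 0% → €0.00
LED flashlight €24.54: other taxable items → 9% → €2.2086
Bar stool €58.77: furniture, under €100.00 → 0% → €0.00
First-aid kit €18.65: OTC medicine → 0% → €0.00
Canvas tote bag €9.39: other taxable items → 9% → €0.8451
Subtotal = €495.57; unrounded tax = €22.0092 → €22.01; total due = €517.58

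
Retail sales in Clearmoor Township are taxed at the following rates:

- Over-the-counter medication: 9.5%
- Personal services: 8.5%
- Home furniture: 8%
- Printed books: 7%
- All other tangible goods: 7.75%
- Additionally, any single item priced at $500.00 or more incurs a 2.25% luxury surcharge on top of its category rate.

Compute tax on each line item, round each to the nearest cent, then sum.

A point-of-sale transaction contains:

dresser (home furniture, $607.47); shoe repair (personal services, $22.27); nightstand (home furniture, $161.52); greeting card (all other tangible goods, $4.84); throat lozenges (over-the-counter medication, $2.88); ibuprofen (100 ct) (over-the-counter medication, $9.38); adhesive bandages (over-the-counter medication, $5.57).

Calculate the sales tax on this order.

$79.15

Dresser $607.47: home furniture → 8% + 2.25% surcharge = 10.25% → $62.27
Shoe repair $22.27: personal services → 8.5% → $1.89
Nightstand $161.52: home furniture → 8% → $12.92
Greeting card $4.84: all other tangible goods → 7.75% → $0.38
Throat lozenges $2.88: over-the-counter medication → 9.5% → $0.27
Ibuprofen (100 ct) $9.38: over-the-counter medication → 9.5% → $0.89
Adhesive bandages $5.57: over-the-counter medication → 9.5% → $0.53
Total tax = $62.27 + $1.89 + $12.92 + $0.38 + $0.27 + $0.89 + $0.53 = $79.15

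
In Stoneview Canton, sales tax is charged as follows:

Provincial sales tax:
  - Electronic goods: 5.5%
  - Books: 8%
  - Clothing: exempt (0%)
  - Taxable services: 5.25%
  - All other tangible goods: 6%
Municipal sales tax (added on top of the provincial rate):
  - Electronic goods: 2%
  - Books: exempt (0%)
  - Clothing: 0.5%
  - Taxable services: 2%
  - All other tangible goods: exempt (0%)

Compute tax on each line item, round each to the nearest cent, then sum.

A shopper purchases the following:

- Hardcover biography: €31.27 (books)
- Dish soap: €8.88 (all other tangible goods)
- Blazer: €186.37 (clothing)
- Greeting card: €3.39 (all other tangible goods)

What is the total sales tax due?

€4.16

Hardcover biography €31.27: books → 8% + 0% municipal = 8% → €2.50
Dish soap €8.88: all other tangible goods → 6% + 0% municipal = 6% → €0.53
Blazer €186.37: clothing → 0% + 0.5% municipal = 0.5% → €0.93
Greeting card €3.39: all other tangible goods → 6% + 0% municipal = 6% → €0.20
Total tax = €2.50 + €0.53 + €0.93 + €0.20 = €4.16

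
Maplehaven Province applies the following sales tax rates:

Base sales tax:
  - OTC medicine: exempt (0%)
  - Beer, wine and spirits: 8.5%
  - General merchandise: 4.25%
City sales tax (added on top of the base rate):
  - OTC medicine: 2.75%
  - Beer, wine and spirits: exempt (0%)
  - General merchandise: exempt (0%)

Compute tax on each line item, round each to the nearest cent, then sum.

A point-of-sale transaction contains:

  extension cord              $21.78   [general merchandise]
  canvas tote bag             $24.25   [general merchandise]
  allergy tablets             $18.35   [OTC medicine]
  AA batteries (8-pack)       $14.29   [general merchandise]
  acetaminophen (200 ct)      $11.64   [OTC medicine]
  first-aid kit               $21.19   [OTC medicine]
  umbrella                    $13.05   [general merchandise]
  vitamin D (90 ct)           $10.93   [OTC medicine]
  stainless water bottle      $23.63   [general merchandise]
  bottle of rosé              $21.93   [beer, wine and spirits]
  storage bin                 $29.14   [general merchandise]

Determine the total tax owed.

$8.92

Extension cord $21.78: general merchandise → 4.25% + 0% city = 4.25% → $0.93
Canvas tote bag $24.25: general merchandise → 4.25% + 0% city = 4.25% → $1.03
Allergy tablets $18.35: OTC medicine → 0% + 2.75% city = 2.75% → $0.50
AA batteries (8-pack) $14.29: general merchandise → 4.25% + 0% city = 4.25% → $0.61
Acetaminophen (200 ct) $11.64: OTC medicine → 0% + 2.75% city = 2.75% → $0.32
First-aid kit $21.19: OTC medicine → 0% + 2.75% city = 2.75% → $0.58
Umbrella $13.05: general merchandise → 4.25% + 0% city = 4.25% → $0.55
Vitamin D (90 ct) $10.93: OTC medicine → 0% + 2.75% city = 2.75% → $0.30
Stainless water bottle $23.63: general merchandise → 4.25% + 0% city = 4.25% → $1.00
Bottle of rosé $21.93: beer, wine and spirits → 8.5% + 0% city = 8.5% → $1.86
Storage bin $29.14: general merchandise → 4.25% + 0% city = 4.25% → $1.24
Total tax = $0.93 + $1.03 + $0.50 + $0.61 + $0.32 + $0.58 + $0.55 + $0.30 + $1.00 + $1.86 + $1.24 = $8.92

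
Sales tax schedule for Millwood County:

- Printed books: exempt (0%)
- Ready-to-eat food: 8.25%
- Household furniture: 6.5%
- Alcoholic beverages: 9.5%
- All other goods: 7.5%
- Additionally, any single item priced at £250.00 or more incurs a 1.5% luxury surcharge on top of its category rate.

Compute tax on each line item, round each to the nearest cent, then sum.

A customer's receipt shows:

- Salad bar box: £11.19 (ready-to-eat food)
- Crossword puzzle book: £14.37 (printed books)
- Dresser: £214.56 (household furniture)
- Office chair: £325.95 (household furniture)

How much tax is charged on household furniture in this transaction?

£40.03

Dresser £214.56: household furniture → 6.5% → £13.95
Office chair £325.95: household furniture → 6.5% + 1.5% surcharge = 8% → £26.08
Tax on household furniture = £13.95 + £26.08 = £40.03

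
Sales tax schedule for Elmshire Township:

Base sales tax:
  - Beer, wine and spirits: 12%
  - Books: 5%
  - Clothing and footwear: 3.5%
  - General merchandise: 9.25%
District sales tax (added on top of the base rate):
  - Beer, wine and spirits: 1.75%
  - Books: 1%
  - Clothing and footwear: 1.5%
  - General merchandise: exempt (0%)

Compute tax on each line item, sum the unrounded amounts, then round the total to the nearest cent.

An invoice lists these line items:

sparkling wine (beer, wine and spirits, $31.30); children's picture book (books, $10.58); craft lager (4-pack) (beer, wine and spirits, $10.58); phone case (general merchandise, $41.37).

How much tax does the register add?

Sparkling wine $31.30: beer, wine and spirits → 12% + 1.75% district = 13.75% → $4.30375
Children's picture book $10.58: books → 5% + 1% district = 6% → $0.6348
Craft lager (4-pack) $10.58: beer, wine and spirits → 12% + 1.75% district = 13.75% → $1.45475
Phone case $41.37: general merchandise → 9.25% + 0% district = 9.25% → $3.826725
Unrounded tax sum = $10.220025 → $10.22

$10.22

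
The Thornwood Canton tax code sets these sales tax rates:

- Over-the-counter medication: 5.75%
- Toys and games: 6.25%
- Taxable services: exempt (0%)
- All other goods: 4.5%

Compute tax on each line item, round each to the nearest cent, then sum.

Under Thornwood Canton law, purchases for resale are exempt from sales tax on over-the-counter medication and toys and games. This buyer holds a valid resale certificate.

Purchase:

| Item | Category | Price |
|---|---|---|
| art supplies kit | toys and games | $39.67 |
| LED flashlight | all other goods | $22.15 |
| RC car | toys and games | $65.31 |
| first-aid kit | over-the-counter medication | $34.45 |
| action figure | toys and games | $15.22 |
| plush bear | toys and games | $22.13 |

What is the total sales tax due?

$1.00

Art supplies kit $39.67: toys and games, buyer-exempt → 0% → $0.00
LED flashlight $22.15: all other goods → 4.5% → $1.00
RC car $65.31: toys and games, buyer-exempt → 0% → $0.00
First-aid kit $34.45: over-the-counter medication, buyer-exempt → 0% → $0.00
Action figure $15.22: toys and games, buyer-exempt → 0% → $0.00
Plush bear $22.13: toys and games, buyer-exempt → 0% → $0.00
Total tax = $1.00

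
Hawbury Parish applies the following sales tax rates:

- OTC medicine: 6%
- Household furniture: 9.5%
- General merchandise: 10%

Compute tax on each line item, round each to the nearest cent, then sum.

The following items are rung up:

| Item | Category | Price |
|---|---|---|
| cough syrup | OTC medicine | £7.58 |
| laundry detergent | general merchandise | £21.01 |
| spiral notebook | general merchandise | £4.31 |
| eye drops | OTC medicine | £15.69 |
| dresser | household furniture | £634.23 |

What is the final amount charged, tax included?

Cough syrup £7.58: OTC medicine → 6% → £0.45
Laundry detergent £21.01: general merchandise → 10% → £2.10
Spiral notebook £4.31: general merchandise → 10% → £0.43
Eye drops £15.69: OTC medicine → 6% → £0.94
Dresser £634.23: household furniture → 9.5% → £60.25
Subtotal = £682.82; tax = £64.17; total due = £746.99

£746.99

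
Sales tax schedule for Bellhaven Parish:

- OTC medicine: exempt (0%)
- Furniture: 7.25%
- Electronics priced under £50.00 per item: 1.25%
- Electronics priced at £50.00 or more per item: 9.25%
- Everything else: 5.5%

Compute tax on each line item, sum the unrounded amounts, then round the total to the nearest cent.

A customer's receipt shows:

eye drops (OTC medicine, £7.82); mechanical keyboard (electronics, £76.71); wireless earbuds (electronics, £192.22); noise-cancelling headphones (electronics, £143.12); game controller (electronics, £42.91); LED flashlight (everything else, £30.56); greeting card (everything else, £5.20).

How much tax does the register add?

Eye drops £7.82: OTC medicine → 0% → £0.00
Mechanical keyboard £76.71: electronics, £50.00 or more → 9.25% → £7.095675
Wireless earbuds £192.22: electronics, £50.00 or more → 9.25% → £17.78035
Noise-cancelling headphones £143.12: electronics, £50.00 or more → 9.25% → £13.2386
Game controller £42.91: electronics, under £50.00 → 1.25% → £0.536375
LED flashlight £30.56: everything else → 5.5% → £1.6808
Greeting card £5.20: everything else → 5.5% → £0.286
Unrounded tax sum = £40.6178 → £40.62

£40.62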